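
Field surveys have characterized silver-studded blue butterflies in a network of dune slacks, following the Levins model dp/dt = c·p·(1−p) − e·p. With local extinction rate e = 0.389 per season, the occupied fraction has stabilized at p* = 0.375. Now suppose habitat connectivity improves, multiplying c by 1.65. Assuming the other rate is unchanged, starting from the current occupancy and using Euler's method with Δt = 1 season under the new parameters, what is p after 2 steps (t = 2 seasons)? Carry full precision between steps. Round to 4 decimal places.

0.5429

Balance c(1−p*) = e gives c = e/(1 − 0.37500) = 0.389/0.62500 = 0.62240.
Starting from p₀ = 0.37500; update p ← p + (dp/dt)·Δt with the new parameters.
step 1: Δp = +0.09482, p = 0.46982
step 2: Δp = +0.07305, p = 0.54286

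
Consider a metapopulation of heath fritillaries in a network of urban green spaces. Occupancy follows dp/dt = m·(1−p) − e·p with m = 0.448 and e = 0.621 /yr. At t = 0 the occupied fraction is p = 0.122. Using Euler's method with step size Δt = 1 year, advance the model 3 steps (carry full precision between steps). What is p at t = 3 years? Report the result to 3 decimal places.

Update rule: p ← p + [m·(1−p) − e·p]·Δt with Δt = 1.
p: 0.12200 → 0.43958  (Δp = +0.31758)
p: 0.43958 → 0.41767  (Δp = -0.02191)
p: 0.41767 → 0.41918  (Δp = +0.00151)

0.419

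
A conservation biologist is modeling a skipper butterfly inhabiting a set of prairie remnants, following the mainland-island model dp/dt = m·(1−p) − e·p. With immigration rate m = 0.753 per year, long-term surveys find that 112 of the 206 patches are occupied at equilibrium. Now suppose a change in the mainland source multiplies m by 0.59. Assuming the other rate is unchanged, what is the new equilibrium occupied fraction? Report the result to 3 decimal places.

0.413

Observed p* = 112/206 = 0.54369.
Balance m(1−p*) = e·p* gives e = m(1−p*)/p* = 0.753×0.45631/0.54369 = 0.63198.
New p* = m/(m+e) = 0.44427/(0.44427+0.63198) = 0.41279.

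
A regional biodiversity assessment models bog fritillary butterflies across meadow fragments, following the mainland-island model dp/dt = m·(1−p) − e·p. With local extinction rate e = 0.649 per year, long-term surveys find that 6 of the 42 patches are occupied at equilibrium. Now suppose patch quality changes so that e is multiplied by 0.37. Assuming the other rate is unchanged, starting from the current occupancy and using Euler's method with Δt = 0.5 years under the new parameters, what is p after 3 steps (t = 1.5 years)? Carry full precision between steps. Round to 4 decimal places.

0.2161

Observed p* = 6/42 = 0.14286.
Balance m(1−p*) = e·p* gives m = e·p*/(1−p*) = 0.649×0.14286/0.85714 = 0.10817.
Starting from p₀ = 0.14286; update p ← p + (dp/dt)·Δt with the new parameters.
  1  |  dp/dt·Δt = +0.029205  |  p_1 = 0.172062
  2  |  dp/dt·Δt = +0.024119  |  p_2 = 0.196181
  3  |  dp/dt·Δt = +0.019919  |  p_3 = 0.216100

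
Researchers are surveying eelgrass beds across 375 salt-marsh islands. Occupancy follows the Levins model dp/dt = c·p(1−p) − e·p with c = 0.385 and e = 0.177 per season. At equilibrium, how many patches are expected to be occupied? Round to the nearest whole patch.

p* = 1 − e/c = 1 − 0.177/0.385 = 0.5403.
Expected occupied patches = N × p* = 375 × 0.5403 = 202.60 ≈ 203.

203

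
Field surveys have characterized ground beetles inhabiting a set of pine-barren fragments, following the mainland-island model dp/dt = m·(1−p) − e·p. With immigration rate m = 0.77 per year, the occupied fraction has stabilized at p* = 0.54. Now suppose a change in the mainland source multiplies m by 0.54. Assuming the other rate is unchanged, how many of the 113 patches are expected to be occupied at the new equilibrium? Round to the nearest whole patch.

Balance m(1−p*) = e·p* gives e = m(1−p*)/p* = 0.77×0.46000/0.54000 = 0.65593.
New p* = m/(m+e) = 0.41580/(0.41580+0.65593) = 0.38797.
Expected occupied = 113 × 0.38797 = 43.84 ≈ 44.

44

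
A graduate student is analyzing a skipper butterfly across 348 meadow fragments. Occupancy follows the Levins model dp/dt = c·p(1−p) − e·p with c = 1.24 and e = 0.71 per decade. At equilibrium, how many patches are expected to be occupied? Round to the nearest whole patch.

149

p* = 1 − e/c = 1 − 0.71/1.24 = 0.4274.
Expected occupied patches = N × p* = 348 × 0.4274 = 148.74 ≈ 149.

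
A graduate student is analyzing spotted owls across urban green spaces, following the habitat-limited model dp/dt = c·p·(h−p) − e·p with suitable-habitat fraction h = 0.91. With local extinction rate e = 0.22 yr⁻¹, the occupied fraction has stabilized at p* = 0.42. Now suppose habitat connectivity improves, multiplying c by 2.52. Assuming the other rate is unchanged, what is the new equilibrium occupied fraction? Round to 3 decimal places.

Balance c(h−p*) = e gives c = e/(0.91 − 0.42000) = 0.22/0.49000 = 0.44898.
New p* = 0.91 − e/c = 0.91 − 0.22000/1.13143 = 0.71556.

0.716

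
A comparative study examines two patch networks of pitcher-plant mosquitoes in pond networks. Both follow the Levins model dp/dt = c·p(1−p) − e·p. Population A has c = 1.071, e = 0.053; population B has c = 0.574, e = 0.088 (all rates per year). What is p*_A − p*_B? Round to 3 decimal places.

A: p*_A = 1 − 0.053/1.071 = 0.9505.
B: p*_B = 1 − 0.088/0.574 = 0.8467.
p*_A − p*_B = 0.9505 − 0.8467 = 0.1038.

0.104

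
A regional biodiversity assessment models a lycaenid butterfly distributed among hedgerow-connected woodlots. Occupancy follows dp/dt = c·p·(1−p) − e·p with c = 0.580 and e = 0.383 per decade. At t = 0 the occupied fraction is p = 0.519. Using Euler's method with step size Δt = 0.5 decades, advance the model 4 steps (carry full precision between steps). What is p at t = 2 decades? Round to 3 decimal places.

Update rule: p ← p + [c·p·(1−p) − e·p]·Δt with Δt = 0.5.
p: 0.51900 → 0.49201  (Δp = -0.02699)
p: 0.49201 → 0.47027  (Δp = -0.02174)
p: 0.47027 → 0.45246  (Δp = -0.01781)
p: 0.45246 → 0.43766  (Δp = -0.01480)

0.438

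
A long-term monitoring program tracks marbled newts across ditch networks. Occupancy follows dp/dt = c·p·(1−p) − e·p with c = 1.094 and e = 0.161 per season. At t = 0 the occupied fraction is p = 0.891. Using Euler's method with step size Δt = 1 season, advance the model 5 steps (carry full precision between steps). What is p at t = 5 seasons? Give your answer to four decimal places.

0.8528

Update rule: p ← p + [c·p·(1−p) − e·p]·Δt with Δt = 1.
  1  |  dp/dt·Δt = -0.037203  |  p_1 = 0.853797
  2  |  dp/dt·Δt = -0.000900  |  p_2 = 0.852897
  3  |  dp/dt·Δt = -0.000059  |  p_3 = 0.852838
  4  |  dp/dt·Δt = -0.000004  |  p_4 = 0.852834
  5  |  dp/dt·Δt = -0.000000  |  p_5 = 0.852834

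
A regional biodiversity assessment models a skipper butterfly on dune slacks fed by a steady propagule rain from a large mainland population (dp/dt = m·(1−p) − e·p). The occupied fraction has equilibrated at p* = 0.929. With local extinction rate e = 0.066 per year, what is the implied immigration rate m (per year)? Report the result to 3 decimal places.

0.864

At equilibrium m(1−p*) = e·p*, so m = e·p*/(1−p*).
m = 0.066 × 0.929 / 0.0710 = 0.0613/0.0710 = 0.8636.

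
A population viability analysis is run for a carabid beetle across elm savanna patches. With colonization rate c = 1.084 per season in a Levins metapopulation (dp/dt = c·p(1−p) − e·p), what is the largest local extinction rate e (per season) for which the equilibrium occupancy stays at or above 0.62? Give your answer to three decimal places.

0.412

1 − e/c ≥ 0.62 ⇒ e ≤ c(1 − 0.62) = 1.084 × 0.3800.
e_max = 0.4119.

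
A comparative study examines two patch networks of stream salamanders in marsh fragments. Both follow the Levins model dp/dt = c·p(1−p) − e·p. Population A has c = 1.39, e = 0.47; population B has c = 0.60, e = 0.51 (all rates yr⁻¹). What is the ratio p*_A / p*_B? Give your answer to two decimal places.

4.41

A: p*_A = 1 − 0.47/1.39 = 0.6619.
B: p*_B = 1 − 0.51/0.60 = 0.1500.
p*_A / p*_B = 0.6619/0.1500 = 4.4125.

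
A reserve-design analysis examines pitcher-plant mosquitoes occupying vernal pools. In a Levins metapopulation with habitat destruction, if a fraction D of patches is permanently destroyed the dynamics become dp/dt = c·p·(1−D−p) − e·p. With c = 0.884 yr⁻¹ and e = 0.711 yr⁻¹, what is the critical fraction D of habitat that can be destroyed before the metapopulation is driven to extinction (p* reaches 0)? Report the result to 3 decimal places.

0.196

The nontrivial equilibrium is p* = (1−D) − e/c; extinction occurs when this hits zero.
So D_crit = 1 − e/c = 1 − 0.711/0.884 = 1 − 0.8043 = 0.1957.
This equals the undisturbed p*, a classic result of Lande's extension.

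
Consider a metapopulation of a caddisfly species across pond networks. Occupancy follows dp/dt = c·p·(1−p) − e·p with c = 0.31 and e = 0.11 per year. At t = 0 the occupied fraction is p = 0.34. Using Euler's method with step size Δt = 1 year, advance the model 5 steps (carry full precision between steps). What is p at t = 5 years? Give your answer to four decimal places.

Update rule: p ← p + [c·p·(1−p) − e·p]·Δt with Δt = 1.
p: 0.34000 → 0.37216  (Δp = +0.03216)
p: 0.37216 → 0.40366  (Δp = +0.03150)
p: 0.40366 → 0.43388  (Δp = +0.03022)
p: 0.43388 → 0.46230  (Δp = +0.02842)
p: 0.46230 → 0.48850  (Δp = +0.02621)

0.4885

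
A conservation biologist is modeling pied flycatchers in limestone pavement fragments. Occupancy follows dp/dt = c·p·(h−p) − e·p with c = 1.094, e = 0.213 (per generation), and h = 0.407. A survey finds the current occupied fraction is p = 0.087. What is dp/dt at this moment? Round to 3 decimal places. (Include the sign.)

0.012

Colonization term: c·p·(h−p) = 1.094×0.087×0.3200 = 0.03046.
Extinction term: e·p = 0.01853.
dp/dt = 0.03046 − 0.01853 = 0.01193.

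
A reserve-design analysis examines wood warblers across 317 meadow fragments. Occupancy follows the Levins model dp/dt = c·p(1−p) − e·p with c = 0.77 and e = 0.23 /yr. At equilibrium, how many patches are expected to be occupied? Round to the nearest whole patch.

222

p* = 1 − e/c = 1 − 0.23/0.77 = 0.7013.
Expected occupied patches = N × p* = 317 × 0.7013 = 222.31 ≈ 222.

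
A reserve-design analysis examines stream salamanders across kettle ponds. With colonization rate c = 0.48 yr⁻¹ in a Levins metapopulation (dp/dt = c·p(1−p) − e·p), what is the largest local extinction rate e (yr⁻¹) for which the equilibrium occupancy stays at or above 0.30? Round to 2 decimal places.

0.34

1 − e/c ≥ 0.30 ⇒ e ≤ c(1 − 0.30) = 0.48 × 0.7000.
e_max = 0.3360.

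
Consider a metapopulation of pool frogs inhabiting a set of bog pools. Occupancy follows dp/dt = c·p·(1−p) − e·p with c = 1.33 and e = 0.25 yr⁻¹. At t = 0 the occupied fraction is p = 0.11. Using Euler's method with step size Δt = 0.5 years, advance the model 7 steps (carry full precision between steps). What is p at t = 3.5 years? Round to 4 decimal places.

0.7085

Update rule: p ← p + [c·p·(1−p) − e·p]·Δt with Δt = 0.5.
t = 0.5: p = 0.11000 + (+0.05135) = 0.16135
t = 1: p = 0.16135 + (+0.06982) = 0.23117
t = 1.5: p = 0.23117 + (+0.08929) = 0.32047
t = 2: p = 0.32047 + (+0.10476) = 0.42522
t = 2.5: p = 0.42522 + (+0.10938) = 0.53460
t = 3: p = 0.53460 + (+0.09863) = 0.63323
t = 3.5: p = 0.63323 + (+0.07529) = 0.70852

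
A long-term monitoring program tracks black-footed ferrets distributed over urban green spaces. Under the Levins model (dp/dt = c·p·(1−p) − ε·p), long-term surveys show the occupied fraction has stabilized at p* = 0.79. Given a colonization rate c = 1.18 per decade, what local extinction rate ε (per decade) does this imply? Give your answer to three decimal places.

0.248

At equilibrium c(1−p*) = ε.
ε = 1.18 × (1 − 0.79) = 1.18 × 0.2100 = 0.2478.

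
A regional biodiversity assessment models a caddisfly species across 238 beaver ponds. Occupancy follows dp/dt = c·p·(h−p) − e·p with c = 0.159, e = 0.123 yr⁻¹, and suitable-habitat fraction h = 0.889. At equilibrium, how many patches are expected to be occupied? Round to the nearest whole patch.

p* = h − e/c = 0.889 − 0.7736 = 0.1154.
Expected occupied patches = N × p* = 238 × 0.1154 = 27.47 ≈ 27.

27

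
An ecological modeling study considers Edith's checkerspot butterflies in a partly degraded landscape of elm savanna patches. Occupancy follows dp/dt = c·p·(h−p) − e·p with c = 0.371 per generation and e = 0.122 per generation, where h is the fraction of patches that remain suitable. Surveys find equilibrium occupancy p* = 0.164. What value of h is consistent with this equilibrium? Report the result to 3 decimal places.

0.493

At equilibrium c(h−p*) = e, so h = p* + e/c.
h = 0.164 + 0.122/0.371 = 0.164 + 0.3288 = 0.4928.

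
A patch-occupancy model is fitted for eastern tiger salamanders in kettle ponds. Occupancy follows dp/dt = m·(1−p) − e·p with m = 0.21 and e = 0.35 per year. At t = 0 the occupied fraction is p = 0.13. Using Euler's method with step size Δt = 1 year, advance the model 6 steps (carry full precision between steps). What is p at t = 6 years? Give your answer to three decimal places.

0.373

Update rule: p ← p + [m·(1−p) − e·p]·Δt with Δt = 1.
step 1: Δp = +0.13720, p = 0.26720
step 2: Δp = +0.06037, p = 0.32757
step 3: Δp = +0.02656, p = 0.35413
step 4: Δp = +0.01169, p = 0.36582
step 5: Δp = +0.00514, p = 0.37096
step 6: Δp = +0.00226, p = 0.37322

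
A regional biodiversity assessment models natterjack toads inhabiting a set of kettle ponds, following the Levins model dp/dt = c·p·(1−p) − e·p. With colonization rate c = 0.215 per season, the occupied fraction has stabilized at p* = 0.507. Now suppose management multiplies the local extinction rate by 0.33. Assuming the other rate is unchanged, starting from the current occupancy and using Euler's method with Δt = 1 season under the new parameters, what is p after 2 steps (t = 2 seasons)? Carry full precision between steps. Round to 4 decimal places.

0.5774

Balance c(1−p*) = e gives e = 0.215×(1 − 0.50700) = 0.10599.
Starting from p₀ = 0.50700; update p ← p + (dp/dt)·Δt with the new parameters.
step 1: Δp = +0.03601, p = 0.54301
step 2: Δp = +0.03436, p = 0.57736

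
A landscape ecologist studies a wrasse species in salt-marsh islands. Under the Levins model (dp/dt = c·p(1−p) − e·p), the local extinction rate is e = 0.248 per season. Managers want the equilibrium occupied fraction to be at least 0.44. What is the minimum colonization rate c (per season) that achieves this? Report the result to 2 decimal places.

0.44

p* = 1 − e/c ≥ 0.44 requires e/c ≤ 0.5600, i.e. c ≥ e/0.5600.
c_min = 0.248/0.5600 = 0.4429.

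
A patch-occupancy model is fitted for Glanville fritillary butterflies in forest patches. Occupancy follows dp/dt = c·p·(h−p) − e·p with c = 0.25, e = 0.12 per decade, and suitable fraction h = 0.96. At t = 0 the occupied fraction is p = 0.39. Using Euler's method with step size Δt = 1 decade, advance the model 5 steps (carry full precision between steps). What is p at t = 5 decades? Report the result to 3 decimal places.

0.427

Update rule: p ← p + [c·p·(h−p) − e·p]·Δt with Δt = 1.
step 1: Δp = +0.00877, p = 0.39877
step 2: Δp = +0.00810, p = 0.40687
step 3: Δp = +0.00744, p = 0.41431
step 4: Δp = +0.00680, p = 0.42111
step 5: Δp = +0.00620, p = 0.42731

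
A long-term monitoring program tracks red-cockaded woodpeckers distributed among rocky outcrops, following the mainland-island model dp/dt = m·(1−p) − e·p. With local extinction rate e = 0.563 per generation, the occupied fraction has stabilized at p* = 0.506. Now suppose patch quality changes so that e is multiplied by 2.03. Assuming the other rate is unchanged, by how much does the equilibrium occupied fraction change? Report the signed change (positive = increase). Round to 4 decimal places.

-0.1706

Balance m(1−p*) = e·p* gives m = e·p*/(1−p*) = 0.563×0.50600/0.49400 = 0.57668.
New p* = m/(m+e) = 0.57668/(0.57668+1.14289) = 0.33536.
Δp* = 0.33536 − 0.50600 = -0.17064.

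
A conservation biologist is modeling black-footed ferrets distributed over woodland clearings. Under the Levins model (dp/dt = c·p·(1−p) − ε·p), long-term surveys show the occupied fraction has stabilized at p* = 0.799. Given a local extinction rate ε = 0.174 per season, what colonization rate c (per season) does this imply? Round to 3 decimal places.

At equilibrium c(1−p*) = ε, so c = ε/(1−p*).
c = 0.174/(1 − 0.799) = 0.174/0.2010 = 0.8657.

0.866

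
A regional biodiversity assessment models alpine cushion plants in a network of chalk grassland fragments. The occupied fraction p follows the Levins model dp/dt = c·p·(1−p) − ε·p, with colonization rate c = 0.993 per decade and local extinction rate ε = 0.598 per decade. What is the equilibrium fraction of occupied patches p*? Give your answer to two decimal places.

0.40

Setting dp/dt = 0 and dividing through by p* gives c·(1−p*) = ε.
So p* = 1 − ε/c = 1 − 0.598/0.993 = 1 − 0.6022 = 0.3978.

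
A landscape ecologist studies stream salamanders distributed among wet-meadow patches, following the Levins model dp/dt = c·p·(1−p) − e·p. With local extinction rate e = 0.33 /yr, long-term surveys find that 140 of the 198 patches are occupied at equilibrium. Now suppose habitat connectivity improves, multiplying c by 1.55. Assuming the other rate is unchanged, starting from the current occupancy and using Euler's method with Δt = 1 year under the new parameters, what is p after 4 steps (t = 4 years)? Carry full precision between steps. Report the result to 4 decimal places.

0.8091

Observed p* = 140/198 = 0.70707.
Balance c(1−p*) = e gives c = e/(1 − 0.70707) = 0.33/0.29293 = 1.12655.
Starting from p₀ = 0.70707; update p ← p + (dp/dt)·Δt with the new parameters.
t = 1: p = 0.70707 + (+0.12833) = 0.83540
t = 2: p = 0.83540 + (-0.03558) = 0.79982
t = 3: p = 0.79982 + (+0.01563) = 0.81545
t = 4: p = 0.81545 + (-0.00632) = 0.80913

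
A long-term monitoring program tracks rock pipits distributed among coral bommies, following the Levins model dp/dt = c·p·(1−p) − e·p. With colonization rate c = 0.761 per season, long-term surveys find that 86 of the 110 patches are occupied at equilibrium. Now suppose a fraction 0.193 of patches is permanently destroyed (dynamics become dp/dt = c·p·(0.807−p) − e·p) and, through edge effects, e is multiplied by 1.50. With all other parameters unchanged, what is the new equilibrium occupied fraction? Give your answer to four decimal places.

Observed p* = 86/110 = 0.78182.
Balance c(1−p*) = e gives e = 0.761×(1 − 0.78182) = 0.16603.
New p* = 0.807 − e/c = 0.807 − 0.24905/0.76100 = 0.47973.

0.4797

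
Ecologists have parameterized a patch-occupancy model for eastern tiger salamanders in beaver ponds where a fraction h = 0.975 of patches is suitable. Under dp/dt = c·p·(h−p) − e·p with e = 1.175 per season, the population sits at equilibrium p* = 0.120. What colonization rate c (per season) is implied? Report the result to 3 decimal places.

At equilibrium c(h−p*) = e, so c = e/(h−p*).
c = 1.175/(0.975 − 0.120) = 1.175/0.8550 = 1.3743.

1.374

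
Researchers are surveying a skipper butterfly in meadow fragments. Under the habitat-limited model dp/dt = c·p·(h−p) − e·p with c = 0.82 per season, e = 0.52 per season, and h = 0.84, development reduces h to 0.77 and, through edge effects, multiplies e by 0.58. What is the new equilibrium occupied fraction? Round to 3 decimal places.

0.402

Before: p* = h − e/c = 0.84 − 0.52/0.82 = 0.84 − 0.6341 = 0.2059.
After: c = 0.82, e = 0.3016, h = 0.77; p* = 0.77 − 0.3016/0.82 = 0.4022.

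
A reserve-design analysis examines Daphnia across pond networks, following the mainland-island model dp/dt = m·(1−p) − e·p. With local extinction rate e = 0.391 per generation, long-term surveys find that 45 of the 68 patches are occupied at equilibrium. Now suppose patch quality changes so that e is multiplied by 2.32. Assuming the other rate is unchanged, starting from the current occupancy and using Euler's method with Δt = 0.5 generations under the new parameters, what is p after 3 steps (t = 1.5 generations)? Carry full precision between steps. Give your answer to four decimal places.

Observed p* = 45/68 = 0.66176.
Balance m(1−p*) = e·p* gives m = e·p*/(1−p*) = 0.391×0.66176/0.33824 = 0.76500.
Starting from p₀ = 0.66176; update p ← p + (dp/dt)·Δt with the new parameters.
t = 0.5: p = 0.66176 + (-0.17077) = 0.49099
t = 1: p = 0.49099 + (-0.02800) = 0.46299
t = 1.5: p = 0.46299 + (-0.00459) = 0.45840

0.4584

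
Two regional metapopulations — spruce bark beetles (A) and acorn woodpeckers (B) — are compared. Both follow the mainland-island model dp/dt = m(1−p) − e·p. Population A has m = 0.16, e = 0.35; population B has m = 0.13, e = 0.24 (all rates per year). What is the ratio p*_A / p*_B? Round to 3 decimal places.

A: p*_A = m/(m+e) = 0.16/0.5100 = 0.3137.
B: p*_B = 0.13/0.3700 = 0.3514.
p*_A / p*_B = 0.3137/0.3514 = 0.8929.

0.893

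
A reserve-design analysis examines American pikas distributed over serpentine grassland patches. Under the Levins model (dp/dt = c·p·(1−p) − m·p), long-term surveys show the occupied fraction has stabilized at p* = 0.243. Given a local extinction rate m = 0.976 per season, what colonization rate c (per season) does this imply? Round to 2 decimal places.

1.29

At equilibrium c(1−p*) = m, so c = m/(1−p*).
c = 0.976/(1 − 0.243) = 0.976/0.7570 = 1.2893.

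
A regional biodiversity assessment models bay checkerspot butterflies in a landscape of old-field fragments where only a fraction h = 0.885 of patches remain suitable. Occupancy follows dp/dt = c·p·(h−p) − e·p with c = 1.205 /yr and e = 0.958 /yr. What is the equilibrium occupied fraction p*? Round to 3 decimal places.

0.090

Setting dp/dt = 0 and dividing by p* gives c·(h−p*) = e.
So p* = h − e/c = 0.885 − 0.958/1.205 = 0.885 − 0.7950 = 0.0900.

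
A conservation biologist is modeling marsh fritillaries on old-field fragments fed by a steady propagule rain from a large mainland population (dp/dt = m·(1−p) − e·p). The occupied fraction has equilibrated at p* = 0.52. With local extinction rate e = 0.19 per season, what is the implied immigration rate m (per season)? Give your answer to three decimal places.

0.206

At equilibrium m(1−p*) = e·p*, so m = e·p*/(1−p*).
m = 0.19 × 0.52 / 0.4800 = 0.0988/0.4800 = 0.2058.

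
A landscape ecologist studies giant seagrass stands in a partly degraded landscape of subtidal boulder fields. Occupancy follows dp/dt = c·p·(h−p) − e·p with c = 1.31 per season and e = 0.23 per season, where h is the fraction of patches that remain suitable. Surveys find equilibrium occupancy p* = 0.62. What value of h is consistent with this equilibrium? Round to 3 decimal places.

0.796

At equilibrium c(h−p*) = e, so h = p* + e/c.
h = 0.62 + 0.23/1.31 = 0.62 + 0.1756 = 0.7956.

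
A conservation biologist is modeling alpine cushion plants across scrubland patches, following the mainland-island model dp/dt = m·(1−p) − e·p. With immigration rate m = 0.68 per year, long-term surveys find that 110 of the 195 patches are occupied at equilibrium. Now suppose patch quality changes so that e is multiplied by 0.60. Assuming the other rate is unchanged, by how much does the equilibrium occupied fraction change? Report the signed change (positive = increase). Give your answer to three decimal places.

Observed p* = 110/195 = 0.56410.
Balance m(1−p*) = e·p* gives e = m(1−p*)/p* = 0.68×0.43590/0.56410 = 0.52546.
New p* = m/(m+e) = 0.68000/(0.68000+0.31528) = 0.68322.
Δp* = 0.68322 − 0.56410 = +0.11912.

0.119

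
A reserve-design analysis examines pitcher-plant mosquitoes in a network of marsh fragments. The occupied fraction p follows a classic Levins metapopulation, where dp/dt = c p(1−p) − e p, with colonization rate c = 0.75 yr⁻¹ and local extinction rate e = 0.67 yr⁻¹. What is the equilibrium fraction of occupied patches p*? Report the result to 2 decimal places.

At equilibrium, colonization balances extinction: c·p*·(1−p*) = e·p*.
So p* = 1 − e/c = 1 − 0.67/0.75 = 1 − 0.8933 = 0.1067.

0.11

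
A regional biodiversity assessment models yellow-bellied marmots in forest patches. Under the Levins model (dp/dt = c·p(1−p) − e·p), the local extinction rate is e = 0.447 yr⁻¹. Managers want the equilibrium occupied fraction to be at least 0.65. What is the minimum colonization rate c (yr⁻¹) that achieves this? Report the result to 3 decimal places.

1.277

p* = 1 − e/c ≥ 0.65 requires e/c ≤ 0.3500, i.e. c ≥ e/0.3500.
c_min = 0.447/0.3500 = 1.2771.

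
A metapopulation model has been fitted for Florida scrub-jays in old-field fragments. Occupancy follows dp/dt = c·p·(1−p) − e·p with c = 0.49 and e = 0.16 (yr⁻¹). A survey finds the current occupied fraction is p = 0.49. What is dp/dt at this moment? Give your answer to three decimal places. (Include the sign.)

0.044

Colonization term: c·p·(1−p) = 0.49×0.49×0.5100 = 0.12245.
Extinction term: e·p = 0.07840.
dp/dt = 0.12245 − 0.07840 = 0.04405.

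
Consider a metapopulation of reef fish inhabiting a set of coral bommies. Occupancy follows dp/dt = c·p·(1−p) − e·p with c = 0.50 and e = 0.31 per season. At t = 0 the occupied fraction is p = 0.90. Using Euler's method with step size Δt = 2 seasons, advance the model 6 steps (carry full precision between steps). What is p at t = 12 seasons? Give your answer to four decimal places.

Update rule: p ← p + [c·p·(1−p) − e·p]·Δt with Δt = 2.
p: 0.90000 → 0.43200  (Δp = -0.46800)
p: 0.43200 → 0.40954  (Δp = -0.02246)
p: 0.40954 → 0.39744  (Δp = -0.01210)
p: 0.39744 → 0.39051  (Δp = -0.00693)
p: 0.39051 → 0.38640  (Δp = -0.00410)
p: 0.38640 → 0.38393  (Δp = -0.00247)

0.3839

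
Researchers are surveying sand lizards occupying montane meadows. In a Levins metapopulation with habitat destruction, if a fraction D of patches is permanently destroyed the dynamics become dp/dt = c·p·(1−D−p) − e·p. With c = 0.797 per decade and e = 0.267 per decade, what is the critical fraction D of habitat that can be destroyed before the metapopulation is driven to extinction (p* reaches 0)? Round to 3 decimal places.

The nontrivial equilibrium is p* = (1−D) − e/c; extinction occurs when this hits zero.
So D_crit = 1 − e/c = 1 − 0.267/0.797 = 1 − 0.3350 = 0.6650.
Note this equals the original equilibrium occupancy — the Levins extinction-debt result.

0.665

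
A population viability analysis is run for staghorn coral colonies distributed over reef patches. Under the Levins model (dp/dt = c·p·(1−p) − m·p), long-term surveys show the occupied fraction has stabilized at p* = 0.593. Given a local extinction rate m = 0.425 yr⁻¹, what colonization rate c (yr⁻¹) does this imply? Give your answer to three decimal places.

At equilibrium c(1−p*) = m, so c = m/(1−p*).
c = 0.425/(1 − 0.593) = 0.425/0.4070 = 1.0442.

1.044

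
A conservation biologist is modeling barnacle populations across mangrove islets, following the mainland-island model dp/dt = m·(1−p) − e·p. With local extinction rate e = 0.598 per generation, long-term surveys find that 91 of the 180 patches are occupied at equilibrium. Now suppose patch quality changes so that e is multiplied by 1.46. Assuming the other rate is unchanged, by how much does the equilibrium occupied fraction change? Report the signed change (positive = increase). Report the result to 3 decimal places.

-0.094

Observed p* = 91/180 = 0.50556.
Balance m(1−p*) = e·p* gives m = e·p*/(1−p*) = 0.598×0.50556/0.49444 = 0.61145.
New p* = m/(m+e) = 0.61145/(0.61145+0.87308) = 0.41188.
Δp* = 0.41188 − 0.50556 = -0.09368.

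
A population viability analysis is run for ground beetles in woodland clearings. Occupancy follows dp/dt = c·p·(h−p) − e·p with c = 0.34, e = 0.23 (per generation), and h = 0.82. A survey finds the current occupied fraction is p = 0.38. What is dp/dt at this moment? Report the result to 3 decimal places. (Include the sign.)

Colonization term: c·p·(h−p) = 0.34×0.38×0.4400 = 0.05685.
Extinction term: e·p = 0.08740.
dp/dt = 0.05685 − 0.08740 = -0.03055.

-0.031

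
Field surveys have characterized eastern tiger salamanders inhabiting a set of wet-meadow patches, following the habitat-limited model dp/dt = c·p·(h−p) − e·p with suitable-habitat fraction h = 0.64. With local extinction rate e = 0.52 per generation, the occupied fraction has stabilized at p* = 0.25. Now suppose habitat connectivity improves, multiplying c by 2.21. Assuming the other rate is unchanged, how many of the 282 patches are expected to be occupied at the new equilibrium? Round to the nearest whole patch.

Balance c(h−p*) = e gives c = e/(0.64 − 0.25000) = 0.52/0.39000 = 1.33333.
New p* = 0.64 − e/c = 0.64 − 0.52000/2.94666 = 0.46353.
Expected occupied = 282 × 0.46353 = 130.72 ≈ 131.

131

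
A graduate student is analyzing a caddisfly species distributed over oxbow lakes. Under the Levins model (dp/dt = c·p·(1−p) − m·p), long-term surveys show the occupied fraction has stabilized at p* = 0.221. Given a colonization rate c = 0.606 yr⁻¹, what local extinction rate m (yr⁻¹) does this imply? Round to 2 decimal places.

0.47

At equilibrium c(1−p*) = m.
m = 0.606 × (1 − 0.221) = 0.606 × 0.7790 = 0.4721.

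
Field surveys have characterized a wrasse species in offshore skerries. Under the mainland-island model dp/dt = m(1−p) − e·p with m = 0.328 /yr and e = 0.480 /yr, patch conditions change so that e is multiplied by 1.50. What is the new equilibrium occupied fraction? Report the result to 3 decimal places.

0.313

Before: p* = 0.328/(0.328+0.480) = 0.4059.
After: m = 0.328, e = 0.72; p* = 0.328/1.0480 = 0.3130.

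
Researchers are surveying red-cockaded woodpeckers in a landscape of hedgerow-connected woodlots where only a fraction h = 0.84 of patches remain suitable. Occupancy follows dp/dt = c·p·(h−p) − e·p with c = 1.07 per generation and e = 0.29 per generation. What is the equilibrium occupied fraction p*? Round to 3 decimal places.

Setting dp/dt = 0 and dividing by p* gives c·(h−p*) = e.
So p* = h − e/c = 0.84 − 0.29/1.07 = 0.84 − 0.2710 = 0.5690.

0.569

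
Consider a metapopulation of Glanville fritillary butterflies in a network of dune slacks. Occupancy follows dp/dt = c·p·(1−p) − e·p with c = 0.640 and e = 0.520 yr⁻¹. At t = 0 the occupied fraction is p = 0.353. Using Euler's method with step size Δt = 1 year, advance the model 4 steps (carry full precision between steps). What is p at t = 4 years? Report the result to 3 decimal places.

Update rule: p ← p + [c·p·(1−p) − e·p]·Δt with Δt = 1.
  1  |  dp/dt·Δt = -0.037390  |  p_1 = 0.315610
  2  |  dp/dt·Δt = -0.025877  |  p_2 = 0.289733
  3  |  dp/dt·Δt = -0.018957  |  p_3 = 0.270776
  4  |  dp/dt·Δt = -0.014431  |  p_4 = 0.256345

0.256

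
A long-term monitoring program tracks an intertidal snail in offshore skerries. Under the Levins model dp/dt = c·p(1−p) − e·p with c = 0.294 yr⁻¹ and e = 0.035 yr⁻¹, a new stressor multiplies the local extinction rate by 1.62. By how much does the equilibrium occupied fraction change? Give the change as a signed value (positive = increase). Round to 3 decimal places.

Before: p* = 1 − 0.035/0.294 = 0.8810.
After the change, c = 0.294, e = 0.0567, so p* = 1 − 0.0567/0.294 = 0.8071.
Δp* = 0.8071 − 0.8810 = -0.0738.

-0.074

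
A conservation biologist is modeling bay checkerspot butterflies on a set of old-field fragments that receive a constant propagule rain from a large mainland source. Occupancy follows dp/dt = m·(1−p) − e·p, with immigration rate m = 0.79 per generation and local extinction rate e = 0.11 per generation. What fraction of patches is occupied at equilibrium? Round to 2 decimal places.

0.88

At equilibrium the propagule rain into empty patches balances local extinction: m(1−p*) = e·p*.
p* = m/(m+e) = 0.79/(0.79+0.11) = 0.79/0.9000 = 0.8778.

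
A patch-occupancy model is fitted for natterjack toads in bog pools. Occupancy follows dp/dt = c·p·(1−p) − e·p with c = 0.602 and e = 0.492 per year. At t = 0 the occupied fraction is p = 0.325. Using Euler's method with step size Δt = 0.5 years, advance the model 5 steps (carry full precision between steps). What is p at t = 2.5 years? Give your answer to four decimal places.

0.2713

Update rule: p ← p + [c·p·(1−p) − e·p]·Δt with Δt = 0.5.
t = 0.5: p = 0.32500 + (-0.01392) = 0.31108
t = 1: p = 0.31108 + (-0.01202) = 0.29906
t = 1.5: p = 0.29906 + (-0.01047) = 0.28859
t = 2: p = 0.28859 + (-0.00920) = 0.27939
t = 2.5: p = 0.27939 + (-0.00813) = 0.27126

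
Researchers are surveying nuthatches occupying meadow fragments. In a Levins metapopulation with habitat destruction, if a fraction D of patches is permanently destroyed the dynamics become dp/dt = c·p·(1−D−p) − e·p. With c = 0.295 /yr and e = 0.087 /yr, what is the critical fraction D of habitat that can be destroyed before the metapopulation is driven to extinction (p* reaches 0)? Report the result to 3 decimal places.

The nontrivial equilibrium is p* = (1−D) − e/c; extinction occurs when this hits zero.
So D_crit = 1 − e/c = 1 − 0.087/0.295 = 1 − 0.2949 = 0.7051.
Note this equals the original equilibrium occupancy — the Levins extinction-debt result.

0.705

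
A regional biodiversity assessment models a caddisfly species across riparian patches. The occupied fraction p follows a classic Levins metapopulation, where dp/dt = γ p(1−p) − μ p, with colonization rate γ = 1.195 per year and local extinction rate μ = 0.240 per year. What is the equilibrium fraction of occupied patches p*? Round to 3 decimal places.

At equilibrium, colonization balances extinction: γ·p*·(1−p*) = μ·p*.
So p* = 1 − μ/γ = 1 − 0.240/1.195 = 1 − 0.2008 = 0.7992.

0.799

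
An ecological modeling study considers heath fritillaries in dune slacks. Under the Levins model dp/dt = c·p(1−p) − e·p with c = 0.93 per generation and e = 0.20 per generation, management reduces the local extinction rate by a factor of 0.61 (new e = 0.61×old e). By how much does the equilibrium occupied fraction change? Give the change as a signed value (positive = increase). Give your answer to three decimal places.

Before: p* = 1 − 0.20/0.93 = 0.7849.
After the change, c = 0.93, e = 0.122, so p* = 1 − 0.122/0.93 = 0.8688.
Δp* = 0.8688 − 0.7849 = +0.0839.

0.084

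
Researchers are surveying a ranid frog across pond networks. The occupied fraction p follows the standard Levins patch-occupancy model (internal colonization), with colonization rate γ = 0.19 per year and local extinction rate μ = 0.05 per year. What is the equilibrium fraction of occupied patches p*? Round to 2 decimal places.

Setting dp/dt = 0 and dividing through by p* gives γ·(1−p*) = μ.
So p* = 1 − μ/γ = 1 − 0.05/0.19 = 1 − 0.2632 = 0.7368.

0.74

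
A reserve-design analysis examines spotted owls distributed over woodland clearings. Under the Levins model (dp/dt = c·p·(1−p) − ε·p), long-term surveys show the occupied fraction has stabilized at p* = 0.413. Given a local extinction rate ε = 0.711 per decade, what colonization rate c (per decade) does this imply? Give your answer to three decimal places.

1.211

At equilibrium c(1−p*) = ε, so c = ε/(1−p*).
c = 0.711/(1 − 0.413) = 0.711/0.5870 = 1.2112.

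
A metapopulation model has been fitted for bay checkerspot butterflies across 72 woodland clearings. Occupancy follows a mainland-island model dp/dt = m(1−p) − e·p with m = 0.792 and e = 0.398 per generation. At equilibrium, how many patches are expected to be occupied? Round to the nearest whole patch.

p* = m/(m+e) = 0.792/1.1900 = 0.6655.
Expected occupied patches = N × p* = 72 × 0.6655 = 47.92 ≈ 48.

48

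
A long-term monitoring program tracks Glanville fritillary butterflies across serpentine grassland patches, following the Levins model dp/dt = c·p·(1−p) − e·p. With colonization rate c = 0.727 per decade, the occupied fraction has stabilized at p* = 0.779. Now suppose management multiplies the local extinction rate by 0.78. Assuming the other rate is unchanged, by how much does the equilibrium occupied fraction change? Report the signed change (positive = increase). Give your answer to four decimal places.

0.0486

Balance c(1−p*) = e gives e = 0.727×(1 − 0.77900) = 0.16067.
New p* = 1 − e/c = 1 − 0.12532/0.72700 = 0.82762.
Δp* = 0.82762 − 0.77900 = +0.04862.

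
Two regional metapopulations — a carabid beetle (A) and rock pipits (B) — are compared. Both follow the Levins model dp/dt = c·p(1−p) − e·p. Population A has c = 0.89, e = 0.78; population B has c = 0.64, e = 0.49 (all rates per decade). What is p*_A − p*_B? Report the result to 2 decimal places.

A: p*_A = 1 − 0.78/0.89 = 0.1236.
B: p*_B = 1 − 0.49/0.64 = 0.2344.
p*_A − p*_B = 0.1236 − 0.2344 = -0.1108.

-0.11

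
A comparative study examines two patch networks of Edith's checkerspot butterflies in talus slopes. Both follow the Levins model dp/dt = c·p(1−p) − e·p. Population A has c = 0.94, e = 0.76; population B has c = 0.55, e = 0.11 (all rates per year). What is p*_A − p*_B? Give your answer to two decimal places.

-0.61

A: p*_A = 1 − 0.76/0.94 = 0.1915.
B: p*_B = 1 − 0.11/0.55 = 0.8000.
p*_A − p*_B = 0.1915 − 0.8000 = -0.6085.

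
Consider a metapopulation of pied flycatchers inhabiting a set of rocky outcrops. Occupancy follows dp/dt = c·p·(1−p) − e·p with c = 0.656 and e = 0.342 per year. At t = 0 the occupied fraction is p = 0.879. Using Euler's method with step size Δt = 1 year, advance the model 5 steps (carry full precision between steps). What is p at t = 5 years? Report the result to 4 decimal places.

0.5045

Update rule: p ← p + [c·p·(1−p) − e·p]·Δt with Δt = 1.
p: 0.87900 → 0.64815  (Δp = -0.23085)
p: 0.64815 → 0.57609  (Δp = -0.07207)
p: 0.57609 → 0.53927  (Δp = -0.03682)
p: 0.53927 → 0.51783  (Δp = -0.02144)
p: 0.51783 → 0.50452  (Δp = -0.01331)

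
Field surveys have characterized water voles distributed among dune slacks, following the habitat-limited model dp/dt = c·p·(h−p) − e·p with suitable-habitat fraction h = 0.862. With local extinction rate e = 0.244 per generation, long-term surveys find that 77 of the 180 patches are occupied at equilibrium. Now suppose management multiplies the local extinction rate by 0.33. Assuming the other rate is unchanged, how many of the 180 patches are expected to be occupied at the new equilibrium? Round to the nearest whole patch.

Observed p* = 77/180 = 0.42778.
Balance c(h−p*) = e gives c = e/(0.862 − 0.42778) = 0.244/0.43422 = 0.56193.
New p* = 0.862 − e/c = 0.862 − 0.08052/0.56193 = 0.71871.
Expected occupied = 180 × 0.71871 = 129.37 ≈ 129.

129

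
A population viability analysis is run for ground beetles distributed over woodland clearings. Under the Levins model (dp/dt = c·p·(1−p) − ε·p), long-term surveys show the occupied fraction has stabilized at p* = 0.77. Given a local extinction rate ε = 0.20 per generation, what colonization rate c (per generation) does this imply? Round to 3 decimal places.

0.870

At equilibrium c(1−p*) = ε, so c = ε/(1−p*).
c = 0.20/(1 − 0.77) = 0.20/0.2300 = 0.8696.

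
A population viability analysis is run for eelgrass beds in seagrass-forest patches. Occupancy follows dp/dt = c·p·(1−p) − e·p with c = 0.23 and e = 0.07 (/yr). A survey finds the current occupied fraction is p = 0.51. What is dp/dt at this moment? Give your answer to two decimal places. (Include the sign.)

0.02

Colonization term: c·p·(1−p) = 0.23×0.51×0.4900 = 0.05748.
Extinction term: e·p = 0.03570.
dp/dt = 0.05748 − 0.03570 = 0.02178.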